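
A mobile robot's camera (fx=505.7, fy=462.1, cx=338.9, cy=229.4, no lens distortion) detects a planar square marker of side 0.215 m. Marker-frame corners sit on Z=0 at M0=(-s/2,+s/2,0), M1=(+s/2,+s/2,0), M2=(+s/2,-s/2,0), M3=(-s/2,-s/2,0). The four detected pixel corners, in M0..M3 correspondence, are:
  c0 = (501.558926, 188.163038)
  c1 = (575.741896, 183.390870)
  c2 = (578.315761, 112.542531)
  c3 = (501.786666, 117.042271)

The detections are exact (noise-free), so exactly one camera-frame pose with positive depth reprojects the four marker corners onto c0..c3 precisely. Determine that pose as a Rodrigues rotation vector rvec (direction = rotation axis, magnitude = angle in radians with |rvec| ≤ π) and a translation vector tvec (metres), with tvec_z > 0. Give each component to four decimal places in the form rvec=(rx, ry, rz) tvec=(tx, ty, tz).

Intrinsics K: fx=505.7, fy=462.1, cx=338.9, cy=229.4
Marker side s = 0.215 m; corners in marker frame (Z=0):
  M0 = (-0.1075, +0.1075, 0)
  M1 = (+0.1075, +0.1075, 0)
  M2 = (+0.1075, -0.1075, 0)
  M3 = (-0.1075, -0.1075, 0)
Detected image corners:
  c0 = (501.558926, 188.163038) px
  c1 = (575.741896, 183.390870) px
  c2 = (578.315761, 112.542531) px
  c3 = (501.786666, 117.042271) px
Planar DLT: solve 8×8 A·h = b for H (H[2,2]=1):
  H  [+365.15434 +71.84542 +539.45061]
  H  [-17.46354 +351.99776 +150.83231]
  H  [+0.02734 +0.14532 +1.00000]
B = K⁻¹H; ‖b₁‖=0.706156, ‖b₂‖=0.706156; λ = 2/(‖b₁‖+‖b₂‖) = 1.416119, sign → tz>0 ⇒ λ=+1.416119
r₁ = λ·B[:,0] = (+0.99660,-0.07274,+0.03872); r₂ = λ·B[:,1] = (+0.06328,+0.97655,+0.20579)
r₃ = r₁×r₂ = (-0.05278,-0.20264,+0.97783); SVD([r₁ r₂ r₃]) → R = UVᵀ:
  R  [+0.99660 +0.06328 -0.05278]
  R  [-0.07274 +0.97655 -0.20264]
  R  [+0.03872 +0.20579 +0.97783]
t = (+0.56160, -0.24077, +1.41612) m
tr R = 2.950979; θ = arccos((tr R − 1)/2) = 0.221862 rad = 12.712°
axis k = ((R−Rᵀ)₃₂, (R−Rᵀ)₁₃, (R−Rᵀ)₂₁) / (2 sinθ) = (+0.928037, -0.207904, -0.309068)
rvec = θ·k = (+0.205896, -0.046126, -0.068570)

rvec=(0.2059, -0.0461, -0.0686) tvec=(0.5616, -0.2408, 1.4161)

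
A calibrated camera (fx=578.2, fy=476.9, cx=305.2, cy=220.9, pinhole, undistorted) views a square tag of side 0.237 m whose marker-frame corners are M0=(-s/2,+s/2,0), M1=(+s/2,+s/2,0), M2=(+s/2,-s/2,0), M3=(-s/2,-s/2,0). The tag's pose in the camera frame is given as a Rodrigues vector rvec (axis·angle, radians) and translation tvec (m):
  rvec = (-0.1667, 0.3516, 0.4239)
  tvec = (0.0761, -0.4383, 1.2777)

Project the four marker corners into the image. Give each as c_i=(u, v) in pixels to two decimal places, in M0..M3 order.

c0=(271.77, 84.17) c1=(364.83, 108.84) c2=(411.15, 28.99) c3=(316.48, 9.91)

Intrinsics K: fx=578.2, fy=476.9, cx=305.2, cy=220.9
Marker side s = 0.237 m; corners in marker frame (Z=0):
  M0 = (-0.1185, +0.1185, 0)
  M1 = (+0.1185, +0.1185, 0)
  M2 = (+0.1185, -0.1185, 0)
  M3 = (-0.1185, -0.1185, 0)
rvec = (-0.1667, 0.3516, 0.4239), |rvec| = θ = 0.57542 rad = 32.969°
Rodrigues: sinθ=0.54418, 1−cosθ=0.16103; R = I + sinθ·[k]× + (1−cosθ)·[k]×²:
    [+0.85248 -0.42940 +0.29815]
    [+0.37239 +0.89909 +0.23014]
    [-0.36688 -0.08516 +0.92636]
t = (0.0761, -0.4383, 1.2777) m
M0: Pc = R·M0+t = (-0.07580, -0.37589, +1.31108); u = 578.2·(-0.07580)/1.31108 + 305.2 = 271.7703, v = 476.9·(-0.37589)/1.31108 + 220.9 = 84.1736
M1: Pc = R·M1+t = (+0.12624, -0.28763, +1.22413); u = 578.2·(+0.12624)/1.22413 + 305.2 = 364.8254, v = 476.9·(-0.28763)/1.22413 + 220.9 = 108.8445
M2: Pc = R·M2+t = (+0.22800, -0.50071, +1.24432); u = 578.2·(+0.22800)/1.24432 + 305.2 = 411.1467, v = 476.9·(-0.50071)/1.24432 + 220.9 = 28.9948
M3: Pc = R·M3+t = (+0.02596, -0.58897, +1.33127); u = 578.2·(+0.02596)/1.33127 + 305.2 = 316.4770, v = 476.9·(-0.58897)/1.33127 + 220.9 = 9.9133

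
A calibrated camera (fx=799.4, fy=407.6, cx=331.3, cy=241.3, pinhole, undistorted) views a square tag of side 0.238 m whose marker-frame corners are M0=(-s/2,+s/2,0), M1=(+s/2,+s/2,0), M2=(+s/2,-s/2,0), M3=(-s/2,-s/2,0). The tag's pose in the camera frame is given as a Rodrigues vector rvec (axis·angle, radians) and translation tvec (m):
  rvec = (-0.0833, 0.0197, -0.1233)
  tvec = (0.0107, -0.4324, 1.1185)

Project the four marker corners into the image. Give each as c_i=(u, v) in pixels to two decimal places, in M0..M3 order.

c0=(264.44, 131.16) c1=(434.80, 119.98) c2=(412.36, 36.99) c3=(245.09, 48.23)

Intrinsics K: fx=799.4, fy=407.6, cx=331.3, cy=241.3
Marker side s = 0.238 m; corners in marker frame (Z=0):
  M0 = (-0.1190, +0.1190, 0)
  M1 = (+0.1190, +0.1190, 0)
  M2 = (+0.1190, -0.1190, 0)
  M3 = (-0.1190, -0.1190, 0)
rvec = (-0.0833, 0.0197, -0.1233), |rvec| = θ = 0.15010 rad = 8.600°
Rodrigues: sinθ=0.14954, 1−cosθ=0.01124; R = I + sinθ·[k]× + (1−cosθ)·[k]×²:
    [+0.99222 +0.12202 +0.02475]
    [-0.12366 +0.98895 +0.08178]
    [-0.01450 -0.08420 +0.99634]
t = (0.0107, -0.4324, 1.1185) m
M0: Pc = R·M0+t = (-0.09285, -0.30000, +1.11021); u = 799.4·(-0.09285)/1.11021 + 331.3 = 264.4409, v = 407.6·(-0.30000)/1.11021 + 241.3 = 131.1583
M1: Pc = R·M1+t = (+0.14329, -0.32943, +1.10675); u = 799.4·(+0.14329)/1.10675 + 331.3 = 434.8003, v = 407.6·(-0.32943)/1.10675 + 241.3 = 119.9762
M2: Pc = R·M2+t = (+0.11425, -0.56480, +1.12679); u = 799.4·(+0.11425)/1.12679 + 331.3 = 412.3570, v = 407.6·(-0.56480)/1.12679 + 241.3 = 36.9925
M3: Pc = R·M3+t = (-0.12189, -0.53537, +1.13025); u = 799.4·(-0.12189)/1.13025 + 331.3 = 245.0866, v = 407.6·(-0.53537)/1.13025 + 241.3 = 48.2297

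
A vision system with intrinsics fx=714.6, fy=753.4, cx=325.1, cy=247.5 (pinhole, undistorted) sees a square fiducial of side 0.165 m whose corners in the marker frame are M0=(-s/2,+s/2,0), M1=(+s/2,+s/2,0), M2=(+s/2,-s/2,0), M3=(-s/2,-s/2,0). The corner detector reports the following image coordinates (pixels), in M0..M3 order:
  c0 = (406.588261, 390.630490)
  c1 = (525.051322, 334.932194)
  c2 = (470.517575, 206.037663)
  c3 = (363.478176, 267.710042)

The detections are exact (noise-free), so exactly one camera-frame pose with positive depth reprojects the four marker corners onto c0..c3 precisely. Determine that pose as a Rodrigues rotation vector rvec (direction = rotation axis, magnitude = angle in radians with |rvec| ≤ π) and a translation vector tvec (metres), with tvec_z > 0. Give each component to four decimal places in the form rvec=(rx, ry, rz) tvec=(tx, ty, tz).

Intrinsics K: fx=714.6, fy=753.4, cx=325.1, cy=247.5
Marker side s = 0.165 m; corners in marker frame (Z=0):
  M0 = (-0.0825, +0.0825, 0)
  M1 = (+0.0825, +0.0825, 0)
  M2 = (+0.0825, -0.0825, 0)
  M3 = (-0.0825, -0.0825, 0)
Detected image corners:
  c0 = (406.588261, 390.630490) px
  c1 = (525.051322, 334.932194) px
  c2 = (470.517575, 206.037663) px
  c3 = (363.478176, 267.710042) px
Planar DLT: solve 8×8 A·h = b for H (H[2,2]=1):
  H  [+471.44162 +114.73193 +438.36807]
  H  [-499.41972 +640.23664 +298.86782]
  H  [-0.47742 -0.40732 +1.00000]
B = K⁻¹H; ‖b₁‖=1.119379, ‖b₂‖=1.119379; λ = 2/(‖b₁‖+‖b₂‖) = 0.893352, sign → tz>0 ⇒ λ=+0.893352
r₁ = λ·B[:,0] = (+0.78340,-0.45208,-0.42650); r₂ = λ·B[:,1] = (+0.30898,+0.87871,-0.36388)
r₃ = r₁×r₂ = (+0.53927,+0.15329,+0.82806); SVD([r₁ r₂ r₃]) → R = UVᵀ:
  R  [+0.78340 +0.30898 +0.53927]
  R  [-0.45208 +0.87871 +0.15329]
  R  [-0.42650 -0.36388 +0.82806]
t = (+0.14160, +0.06091, +0.89335) m
tr R = 2.490171; θ = arccos((tr R − 1)/2) = 0.730134 rad = 41.834°
axis k = ((R−Rᵀ)₃₂, (R−Rᵀ)₁₃, (R−Rᵀ)₂₁) / (2 sinθ) = (-0.387700, +0.724002, -0.570534)
rvec = θ·k = (-0.283073, +0.528618, -0.416566)

rvec=(-0.2831, 0.5286, -0.4166) tvec=(0.1416, 0.0609, 0.8934)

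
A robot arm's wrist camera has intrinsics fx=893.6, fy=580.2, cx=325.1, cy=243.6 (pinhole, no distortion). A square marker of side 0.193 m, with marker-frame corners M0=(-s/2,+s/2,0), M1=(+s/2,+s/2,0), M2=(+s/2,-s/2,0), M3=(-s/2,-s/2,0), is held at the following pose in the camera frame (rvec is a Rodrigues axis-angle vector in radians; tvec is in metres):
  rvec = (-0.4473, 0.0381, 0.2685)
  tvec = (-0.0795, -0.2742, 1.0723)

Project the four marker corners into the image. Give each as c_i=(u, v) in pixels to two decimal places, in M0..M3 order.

c0=(155.02, 124.03) c1=(314.60, 149.06) c2=(356.74, 68.09) c3=(208.06, 46.20)

Intrinsics K: fx=893.6, fy=580.2, cx=325.1, cy=243.6
Marker side s = 0.193 m; corners in marker frame (Z=0):
  M0 = (-0.0965, +0.0965, 0)
  M1 = (+0.0965, +0.0965, 0)
  M2 = (+0.0965, -0.0965, 0)
  M3 = (-0.0965, -0.0965, 0)
rvec = (-0.4473, 0.0381, 0.2685), |rvec| = θ = 0.52309 rad = 29.971°
Rodrigues: sinθ=0.49956, 1−cosθ=0.13372; R = I + sinθ·[k]× + (1−cosθ)·[k]×²:
    [+0.96406 -0.26475 -0.02231]
    [+0.24809 +0.86699 +0.43218]
    [-0.09508 -0.42218 +0.90151]
t = (-0.0795, -0.2742, 1.0723) m
M0: Pc = R·M0+t = (-0.19808, -0.21448, +1.04073); u = 893.6·(-0.19808)/1.04073 + 325.1 = 155.0237, v = 580.2·(-0.21448)/1.04073 + 243.6 = 124.0314
M1: Pc = R·M1+t = (-0.01202, -0.16659, +1.02238); u = 893.6·(-0.01202)/1.02238 + 325.1 = 314.5970, v = 580.2·(-0.16659)/1.02238 + 243.6 = 149.0582
M2: Pc = R·M2+t = (+0.03908, -0.33392, +1.10387); u = 893.6·(+0.03908)/1.10387 + 325.1 = 356.7361, v = 580.2·(-0.33392)/1.10387 + 243.6 = 68.0872
M3: Pc = R·M3+t = (-0.14698, -0.38181, +1.12222); u = 893.6·(-0.14698)/1.12222 + 325.1 = 208.0599, v = 580.2·(-0.38181)/1.12222 + 243.6 = 46.2016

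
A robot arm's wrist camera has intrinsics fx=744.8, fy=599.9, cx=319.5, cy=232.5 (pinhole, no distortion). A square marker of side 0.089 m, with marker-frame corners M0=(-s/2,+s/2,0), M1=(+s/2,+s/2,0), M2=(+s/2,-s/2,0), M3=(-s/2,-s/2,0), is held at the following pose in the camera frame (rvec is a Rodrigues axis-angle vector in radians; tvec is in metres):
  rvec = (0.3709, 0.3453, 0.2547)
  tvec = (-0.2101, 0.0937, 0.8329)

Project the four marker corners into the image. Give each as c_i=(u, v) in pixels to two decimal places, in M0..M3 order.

c0=(96.33, 316.13) c1=(161.68, 337.97) c2=(169.56, 282.63) c3=(101.20, 261.54)

Intrinsics K: fx=744.8, fy=599.9, cx=319.5, cy=232.5
Marker side s = 0.089 m; corners in marker frame (Z=0):
  M0 = (-0.0445, +0.0445, 0)
  M1 = (+0.0445, +0.0445, 0)
  M2 = (+0.0445, -0.0445, 0)
  M3 = (-0.0445, -0.0445, 0)
rvec = (0.3709, 0.3453, 0.2547), |rvec| = θ = 0.56716 rad = 32.496°
Rodrigues: sinθ=0.53724, 1−cosθ=0.15657; R = I + sinθ·[k]× + (1−cosθ)·[k]×²:
    [+0.91039 -0.17893 +0.37306]
    [+0.30360 +0.90146 -0.30852]
    [-0.28110 +0.39414 +0.87501]
t = (-0.2101, 0.0937, 0.8329) m
M0: Pc = R·M0+t = (-0.25857, +0.12030, +0.86295); u = 744.8·(-0.25857)/0.86295 + 319.5 = 96.3275, v = 599.9·(+0.12030)/0.86295 + 232.5 = 316.1330
M1: Pc = R·M1+t = (-0.17755, +0.14733, +0.83793); u = 744.8·(-0.17755)/0.83793 + 319.5 = 161.6836, v = 599.9·(+0.14733)/0.83793 + 232.5 = 337.9748
M2: Pc = R·M2+t = (-0.16163, +0.06710, +0.80285); u = 744.8·(-0.16163)/0.80285 + 319.5 = 169.5611, v = 599.9·(+0.06710)/0.80285 + 232.5 = 282.6342
M3: Pc = R·M3+t = (-0.24265, +0.04007, +0.82787); u = 744.8·(-0.24265)/0.82787 + 319.5 = 101.1978, v = 599.9·(+0.04007)/0.82787 + 232.5 = 261.5393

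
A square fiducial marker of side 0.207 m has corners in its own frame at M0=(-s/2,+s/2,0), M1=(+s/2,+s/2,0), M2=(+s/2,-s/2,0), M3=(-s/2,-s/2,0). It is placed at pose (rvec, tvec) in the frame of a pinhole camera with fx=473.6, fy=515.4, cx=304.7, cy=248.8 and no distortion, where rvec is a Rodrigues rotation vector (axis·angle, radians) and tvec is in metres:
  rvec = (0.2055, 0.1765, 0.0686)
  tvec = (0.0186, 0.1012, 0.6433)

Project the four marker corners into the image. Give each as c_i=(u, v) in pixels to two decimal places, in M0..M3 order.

c0=(243.47, 394.92) c1=(388.88, 416.85) c2=(402.97, 256.46) c3=(246.95, 241.73)

Intrinsics K: fx=473.6, fy=515.4, cx=304.7, cy=248.8
Marker side s = 0.207 m; corners in marker frame (Z=0):
  M0 = (-0.1035, +0.1035, 0)
  M1 = (+0.1035, +0.1035, 0)
  M2 = (+0.1035, -0.1035, 0)
  M3 = (-0.1035, -0.1035, 0)
rvec = (0.2055, 0.1765, 0.0686), |rvec| = θ = 0.27944 rad = 16.011°
Rodrigues: sinθ=0.27582, 1−cosθ=0.03879; R = I + sinθ·[k]× + (1−cosθ)·[k]×²:
    [+0.98219 -0.04969 +0.18121]
    [+0.08573 +0.97668 -0.19682]
    [-0.16721 +0.20885 +0.96355]
t = (0.0186, 0.1012, 0.6433) m
M0: Pc = R·M0+t = (-0.08820, +0.19341, +0.68222); u = 473.6·(-0.08820)/0.68222 + 304.7 = 243.4717, v = 515.4·(+0.19341)/0.68222 + 248.8 = 394.9189
M1: Pc = R·M1+t = (+0.11511, +0.21116, +0.64761); u = 473.6·(+0.11511)/0.64761 + 304.7 = 388.8828, v = 515.4·(+0.21116)/0.64761 + 248.8 = 416.8513
M2: Pc = R·M2+t = (+0.12540, +0.00899, +0.60438); u = 473.6·(+0.12540)/0.60438 + 304.7 = 402.9651, v = 515.4·(+0.00899)/0.60438 + 248.8 = 256.4631
M3: Pc = R·M3+t = (-0.07791, -0.00876, +0.63899); u = 473.6·(-0.07791)/0.63899 + 304.7 = 246.9531, v = 515.4·(-0.00876)/0.63899 + 248.8 = 241.7346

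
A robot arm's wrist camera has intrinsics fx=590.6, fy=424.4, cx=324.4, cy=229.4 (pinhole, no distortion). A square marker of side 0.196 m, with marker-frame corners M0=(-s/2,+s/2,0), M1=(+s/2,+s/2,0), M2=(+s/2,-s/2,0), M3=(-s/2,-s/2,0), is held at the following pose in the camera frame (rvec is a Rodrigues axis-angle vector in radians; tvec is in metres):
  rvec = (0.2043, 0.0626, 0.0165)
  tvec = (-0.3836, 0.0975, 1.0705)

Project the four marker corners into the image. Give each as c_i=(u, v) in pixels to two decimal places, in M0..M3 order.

c0=(64.54, 303.42) c1=(168.22, 305.98) c2=(163.37, 230.94) c3=(55.84, 229.13)

Intrinsics K: fx=590.6, fy=424.4, cx=324.4, cy=229.4
Marker side s = 0.196 m; corners in marker frame (Z=0):
  M0 = (-0.0980, +0.0980, 0)
  M1 = (+0.0980, +0.0980, 0)
  M2 = (+0.0980, -0.0980, 0)
  M3 = (-0.0980, -0.0980, 0)
rvec = (0.2043, 0.0626, 0.0165), |rvec| = θ = 0.21431 rad = 12.279°
Rodrigues: sinθ=0.21267, 1−cosθ=0.02288; R = I + sinθ·[k]× + (1−cosθ)·[k]×²:
    [+0.99791 -0.01000 +0.06380]
    [+0.02274 +0.97907 -0.20223]
    [-0.06044 +0.20325 +0.97726]
t = (-0.3836, 0.0975, 1.0705) m
M0: Pc = R·M0+t = (-0.48238, +0.19122, +1.09634); u = 590.6·(-0.48238)/1.09634 + 324.4 = 64.5440, v = 424.4·(+0.19122)/1.09634 + 229.4 = 303.4225
M1: Pc = R·M1+t = (-0.28678, +0.19568, +1.08450); u = 590.6·(-0.28678)/1.08450 + 324.4 = 168.2212, v = 424.4·(+0.19568)/1.08450 + 229.4 = 305.9756
M2: Pc = R·M2+t = (-0.28482, +0.00378, +1.04466); u = 590.6·(-0.28482)/1.04466 + 324.4 = 163.3739, v = 424.4·(+0.00378)/1.04466 + 229.4 = 230.9355
M3: Pc = R·M3+t = (-0.48042, -0.00068, +1.05650); u = 590.6·(-0.48042)/1.05650 + 324.4 = 55.8416, v = 424.4·(-0.00068)/1.05650 + 229.4 = 229.1275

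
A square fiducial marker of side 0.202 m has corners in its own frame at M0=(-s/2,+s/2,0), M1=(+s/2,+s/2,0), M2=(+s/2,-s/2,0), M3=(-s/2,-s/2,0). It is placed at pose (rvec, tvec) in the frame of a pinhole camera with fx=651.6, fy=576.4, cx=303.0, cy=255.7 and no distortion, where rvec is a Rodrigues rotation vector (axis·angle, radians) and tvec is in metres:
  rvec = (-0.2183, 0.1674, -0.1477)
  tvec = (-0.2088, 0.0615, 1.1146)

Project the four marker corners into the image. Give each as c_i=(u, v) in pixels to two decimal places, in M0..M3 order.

Intrinsics K: fx=651.6, fy=576.4, cx=303.0, cy=255.7
Marker side s = 0.202 m; corners in marker frame (Z=0):
  M0 = (-0.1010, +0.1010, 0)
  M1 = (+0.1010, +0.1010, 0)
  M2 = (+0.1010, -0.1010, 0)
  M3 = (-0.1010, -0.1010, 0)
rvec = (-0.2183, 0.1674, -0.1477), |rvec| = θ = 0.31224 rad = 17.890°
Rodrigues: sinθ=0.30719, 1−cosθ=0.04835; R = I + sinθ·[k]× + (1−cosθ)·[k]×²:
    [+0.97528 +0.12719 +0.18068]
    [-0.16344 +0.96555 +0.20251]
    [-0.14870 -0.22703 +0.96247]
t = (-0.2088, 0.0615, 1.1146) m
M0: Pc = R·M0+t = (-0.29446, +0.17553, +1.10669); u = 651.6·(-0.29446)/1.10669 + 303.0 = 129.6282, v = 576.4·(+0.17553)/1.10669 + 255.7 = 347.1203
M1: Pc = R·M1+t = (-0.09745, +0.14251, +1.07665); u = 651.6·(-0.09745)/1.07665 + 303.0 = 244.0220, v = 576.4·(+0.14251)/1.07665 + 255.7 = 331.9964
M2: Pc = R·M2+t = (-0.12314, -0.05253, +1.12251); u = 651.6·(-0.12314)/1.12251 + 303.0 = 231.5178, v = 576.4·(-0.05253)/1.12251 + 255.7 = 228.7278
M3: Pc = R·M3+t = (-0.32015, -0.01951, +1.15255); u = 651.6·(-0.32015)/1.15255 + 303.0 = 122.0017, v = 576.4·(-0.01951)/1.15255 + 255.7 = 245.9413

c0=(129.63, 347.12) c1=(244.02, 332.00) c2=(231.52, 228.73) c3=(122.00, 245.94)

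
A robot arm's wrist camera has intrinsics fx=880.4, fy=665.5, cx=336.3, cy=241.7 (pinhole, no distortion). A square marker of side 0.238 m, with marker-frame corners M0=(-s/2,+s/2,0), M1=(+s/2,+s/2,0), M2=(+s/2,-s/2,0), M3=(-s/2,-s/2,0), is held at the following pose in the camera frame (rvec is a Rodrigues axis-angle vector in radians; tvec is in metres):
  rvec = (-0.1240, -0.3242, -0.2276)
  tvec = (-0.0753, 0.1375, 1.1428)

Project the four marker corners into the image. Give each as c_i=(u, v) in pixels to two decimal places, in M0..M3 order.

Intrinsics K: fx=880.4, fy=665.5, cx=336.3, cy=241.7
Marker side s = 0.238 m; corners in marker frame (Z=0):
  M0 = (-0.1190, +0.1190, 0)
  M1 = (+0.1190, +0.1190, 0)
  M2 = (+0.1190, -0.1190, 0)
  M3 = (-0.1190, -0.1190, 0)
rvec = (-0.1240, -0.3242, -0.2276), |rvec| = θ = 0.41507 rad = 23.782°
Rodrigues: sinθ=0.40325, 1−cosθ=0.08491; R = I + sinθ·[k]× + (1−cosθ)·[k]×²:
    [+0.92267 +0.24093 -0.30106]
    [-0.20131 +0.96689 +0.15684]
    [+0.32888 -0.08410 +0.94062]
t = (-0.0753, 0.1375, 1.1428) m
M0: Pc = R·M0+t = (-0.15643, +0.27652, +1.09365); u = 880.4·(-0.15643)/1.09365 + 336.3 = 210.3759, v = 665.5·(+0.27652)/1.09365 + 241.7 = 409.9625
M1: Pc = R·M1+t = (+0.06317, +0.22860, +1.17193); u = 880.4·(+0.06317)/1.17193 + 336.3 = 383.7547, v = 665.5·(+0.22860)/1.17193 + 241.7 = 371.5170
M2: Pc = R·M2+t = (+0.00583, -0.00152, +1.19195); u = 880.4·(+0.00583)/1.19195 + 336.3 = 340.6033, v = 665.5·(-0.00152)/1.19195 + 241.7 = 240.8538
M3: Pc = R·M3+t = (-0.21377, +0.04640, +1.11367); u = 880.4·(-0.21377)/1.11367 + 336.3 = 167.3078, v = 665.5·(+0.04640)/1.11367 + 241.7 = 269.4248

c0=(210.38, 409.96) c1=(383.75, 371.52) c2=(340.60, 240.85) c3=(167.31, 269.42)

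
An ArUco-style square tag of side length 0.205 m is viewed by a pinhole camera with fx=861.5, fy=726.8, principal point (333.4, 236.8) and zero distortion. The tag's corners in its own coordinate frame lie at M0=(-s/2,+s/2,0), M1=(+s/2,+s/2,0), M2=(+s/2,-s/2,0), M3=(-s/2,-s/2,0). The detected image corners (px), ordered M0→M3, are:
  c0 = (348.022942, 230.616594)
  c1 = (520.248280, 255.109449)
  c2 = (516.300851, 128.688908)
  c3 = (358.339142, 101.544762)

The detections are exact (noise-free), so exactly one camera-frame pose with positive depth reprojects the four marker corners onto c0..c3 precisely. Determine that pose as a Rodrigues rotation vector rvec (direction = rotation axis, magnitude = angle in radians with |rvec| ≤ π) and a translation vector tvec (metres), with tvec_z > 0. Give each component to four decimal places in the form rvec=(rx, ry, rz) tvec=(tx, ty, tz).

rvec=(-0.4283, -0.2224, 0.1194) tvec=(0.1224, -0.0842, 1.0143)

Intrinsics K: fx=861.5, fy=726.8, cx=333.4, cy=236.8
Marker side s = 0.205 m; corners in marker frame (Z=0):
  M0 = (-0.1025, +0.1025, 0)
  M1 = (+0.1025, +0.1025, 0)
  M2 = (+0.1025, -0.1025, 0)
  M3 = (-0.1025, -0.1025, 0)
Detected image corners:
  c0 = (348.022942, 230.616594) px
  c1 = (520.248280, 255.109449) px
  c2 = (516.300851, 128.688908) px
  c3 = (358.339142, 101.544762) px
Planar DLT: solve 8×8 A·h = b for H (H[2,2]=1):
  H  [+884.75677 -196.94826 +437.36718]
  H  [+159.45846 +548.23483 +176.49986]
  H  [+0.18570 -0.41787 +1.00000]
B = K⁻¹H; ‖b₁‖=0.985904, ‖b₂‖=0.985904; λ = 2/(‖b₁‖+‖b₂‖) = 1.014297, sign → tz>0 ⇒ λ=+1.014297
r₁ = λ·B[:,0] = (+0.96879,+0.16117,+0.18835); r₂ = λ·B[:,1] = (-0.06785,+0.90319,-0.42384)
r₃ = r₁×r₂ = (-0.23843,+0.39783,+0.88594); SVD([r₁ r₂ r₃]) → R = UVᵀ:
  R  [+0.96879 -0.06785 -0.23843]
  R  [+0.16117 +0.90319 +0.39783]
  R  [+0.18835 -0.42384 +0.88594]
t = (+0.12241, -0.08415, +1.01430) m
tr R = 2.757914; θ = arccos((tr R − 1)/2) = 0.497126 rad = 28.483°
axis k = ((R−Rᵀ)₃₂, (R−Rᵀ)₁₃, (R−Rᵀ)₂₁) / (2 sinθ) = (-0.861474, -0.447447, +0.240113)
rvec = θ·k = (-0.428261, -0.222438, +0.119366)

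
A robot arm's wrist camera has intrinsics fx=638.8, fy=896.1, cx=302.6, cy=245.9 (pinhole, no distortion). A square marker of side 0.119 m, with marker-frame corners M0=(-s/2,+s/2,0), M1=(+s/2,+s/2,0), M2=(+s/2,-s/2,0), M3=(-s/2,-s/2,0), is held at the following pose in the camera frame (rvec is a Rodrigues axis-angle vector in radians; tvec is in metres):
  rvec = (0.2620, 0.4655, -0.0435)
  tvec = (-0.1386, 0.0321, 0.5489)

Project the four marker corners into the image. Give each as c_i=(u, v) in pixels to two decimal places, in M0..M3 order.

Intrinsics K: fx=638.8, fy=896.1, cx=302.6, cy=245.9
Marker side s = 0.119 m; corners in marker frame (Z=0):
  M0 = (-0.0595, +0.0595, 0)
  M1 = (+0.0595, +0.0595, 0)
  M2 = (+0.0595, -0.0595, 0)
  M3 = (-0.0595, -0.0595, 0)
rvec = (0.2620, 0.4655, -0.0435), |rvec| = θ = 0.53594 rad = 30.707°
Rodrigues: sinθ=0.51065, 1−cosθ=0.14021; R = I + sinθ·[k]× + (1−cosθ)·[k]×²:
    [+0.89330 +0.10098 +0.43797]
    [+0.01809 +0.96557 -0.25952]
    [-0.44910 +0.23975 +0.86072]
t = (-0.1386, 0.0321, 0.5489) m
M0: Pc = R·M0+t = (-0.18574, +0.08848, +0.58989); u = 638.8·(-0.18574)/0.58989 + 302.6 = 101.4553, v = 896.1·(+0.08848)/0.58989 + 245.9 = 380.3030
M1: Pc = R·M1+t = (-0.07944, +0.09063, +0.53644); u = 638.8·(-0.07944)/0.53644 + 302.6 = 208.0022, v = 896.1·(+0.09063)/0.53644 + 245.9 = 397.2882
M2: Pc = R·M2+t = (-0.09146, -0.02428, +0.50791); u = 638.8·(-0.09146)/0.50791 + 302.6 = 187.5749, v = 896.1·(-0.02428)/0.50791 + 245.9 = 203.0720
M3: Pc = R·M3+t = (-0.19776, -0.02643, +0.56136); u = 638.8·(-0.19776)/0.56136 + 302.6 = 77.5575, v = 896.1·(-0.02643)/0.56136 + 245.9 = 203.7134

c0=(101.46, 380.30) c1=(208.00, 397.29) c2=(187.57, 203.07) c3=(77.56, 203.71)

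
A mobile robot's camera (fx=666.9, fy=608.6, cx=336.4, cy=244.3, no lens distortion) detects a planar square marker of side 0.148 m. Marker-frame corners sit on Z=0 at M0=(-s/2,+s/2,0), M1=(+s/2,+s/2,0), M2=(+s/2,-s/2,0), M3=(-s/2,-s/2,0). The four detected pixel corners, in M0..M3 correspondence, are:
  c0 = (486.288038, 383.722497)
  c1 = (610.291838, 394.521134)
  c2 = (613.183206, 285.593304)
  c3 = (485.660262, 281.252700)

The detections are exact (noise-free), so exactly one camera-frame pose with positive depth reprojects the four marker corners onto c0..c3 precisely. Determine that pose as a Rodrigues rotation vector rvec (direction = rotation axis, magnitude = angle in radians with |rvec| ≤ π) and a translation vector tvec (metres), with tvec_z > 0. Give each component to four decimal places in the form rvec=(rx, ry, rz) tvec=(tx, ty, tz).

rvec=(0.1585, 0.3588, -0.0118) tvec=(0.2596, 0.1251, 0.8227)

Intrinsics K: fx=666.9, fy=608.6, cx=336.4, cy=244.3
Marker side s = 0.148 m; corners in marker frame (Z=0):
  M0 = (-0.0740, +0.0740, 0)
  M1 = (+0.0740, +0.0740, 0)
  M2 = (+0.0740, -0.0740, 0)
  M3 = (-0.0740, -0.0740, 0)
Detected image corners:
  c0 = (486.288038, 383.722497) px
  c1 = (610.291838, 394.521134) px
  c2 = (613.183206, 285.593304) px
  c3 = (485.660262, 281.252700) px
Planar DLT: solve 8×8 A·h = b for H (H[2,2]=1):
  H  [+615.72597 +94.39479 +546.86536]
  H  [-91.83814 +775.78259 +336.87750]
  H  [-0.42609 +0.18523 +1.00000]
B = K⁻¹H; ‖b₁‖=1.215505, ‖b₂‖=1.215505; λ = 2/(‖b₁‖+‖b₂‖) = 0.822703, sign → tz>0 ⇒ λ=+0.822703
r₁ = λ·B[:,0] = (+0.93640,+0.01657,-0.35055); r₂ = λ·B[:,1] = (+0.03958,+0.98753,+0.15239)
r₃ = r₁×r₂ = (+0.34870,-0.15657,+0.92406); SVD([r₁ r₂ r₃]) → R = UVᵀ:
  R  [+0.93640 +0.03958 +0.34870]
  R  [+0.01657 +0.98753 -0.15657]
  R  [-0.35055 +0.15239 +0.92406]
t = (+0.25963, +0.12515, +0.82270) m
tr R = 2.847988; θ = arccos((tr R − 1)/2) = 0.392399 rad = 22.483°
axis k = ((R−Rᵀ)₃₂, (R−Rᵀ)₁₃, (R−Rᵀ)₂₁) / (2 sinθ) = (+0.403978, +0.914274, -0.030084)
rvec = θ·k = (+0.158521, +0.358760, -0.011805)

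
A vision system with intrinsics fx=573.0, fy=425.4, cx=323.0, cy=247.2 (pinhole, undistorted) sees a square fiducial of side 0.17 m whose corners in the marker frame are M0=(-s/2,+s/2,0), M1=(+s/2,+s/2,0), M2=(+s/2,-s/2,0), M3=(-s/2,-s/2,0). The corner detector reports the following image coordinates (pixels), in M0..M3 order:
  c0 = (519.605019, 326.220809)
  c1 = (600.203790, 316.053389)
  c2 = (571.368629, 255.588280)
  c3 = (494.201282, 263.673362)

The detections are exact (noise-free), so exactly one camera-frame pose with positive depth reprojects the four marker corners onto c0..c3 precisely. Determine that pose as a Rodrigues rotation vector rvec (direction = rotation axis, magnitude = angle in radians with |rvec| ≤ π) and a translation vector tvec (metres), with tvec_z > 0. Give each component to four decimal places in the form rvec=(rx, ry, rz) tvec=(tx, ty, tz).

rvec=(-0.3695, -0.1486, -0.1557) tvec=(0.4386, 0.1118, 1.1243)

Intrinsics K: fx=573.0, fy=425.4, cx=323.0, cy=247.2
Marker side s = 0.17 m; corners in marker frame (Z=0):
  M0 = (-0.0850, +0.0850, 0)
  M1 = (+0.0850, +0.0850, 0)
  M2 = (+0.0850, -0.0850, 0)
  M3 = (-0.0850, -0.0850, 0)
Detected image corners:
  c0 = (519.605019, 326.220809) px
  c1 = (600.203790, 316.053389) px
  c2 = (571.368629, 255.588280) px
  c3 = (494.201282, 263.673362) px
Planar DLT: solve 8×8 A·h = b for H (H[2,2]=1):
  H  [+547.54082 -8.94826 +546.50313]
  H  [-8.98981 +272.10717 +289.51777]
  H  [+0.15336 -0.30861 +1.00000]
B = K⁻¹H; ‖b₁‖=0.889406, ‖b₂‖=0.889406; λ = 2/(‖b₁‖+‖b₂‖) = 1.124346, sign → tz>0 ⇒ λ=+1.124346
r₁ = λ·B[:,0] = (+0.97719,-0.12396,+0.17243); r₂ = λ·B[:,1] = (+0.17803,+0.92082,-0.34698)
r₃ = r₁×r₂ = (-0.11577,+0.36977,+0.92188); SVD([r₁ r₂ r₃]) → R = UVᵀ:
  R  [+0.97719 +0.17804 -0.11577]
  R  [-0.12396 +0.92082 +0.36977]
  R  [+0.17243 -0.34698 +0.92188]
t = (+0.43856, +0.11185, +1.12435) m
tr R = 2.819895; θ = arccos((tr R − 1)/2) = 0.427639 rad = 24.502°
axis k = ((R−Rᵀ)₃₂, (R−Rᵀ)₁₃, (R−Rᵀ)₂₁) / (2 sinθ) = (-0.864126, -0.347454, -0.364091)
rvec = θ·k = (-0.369534, -0.148585, -0.155700)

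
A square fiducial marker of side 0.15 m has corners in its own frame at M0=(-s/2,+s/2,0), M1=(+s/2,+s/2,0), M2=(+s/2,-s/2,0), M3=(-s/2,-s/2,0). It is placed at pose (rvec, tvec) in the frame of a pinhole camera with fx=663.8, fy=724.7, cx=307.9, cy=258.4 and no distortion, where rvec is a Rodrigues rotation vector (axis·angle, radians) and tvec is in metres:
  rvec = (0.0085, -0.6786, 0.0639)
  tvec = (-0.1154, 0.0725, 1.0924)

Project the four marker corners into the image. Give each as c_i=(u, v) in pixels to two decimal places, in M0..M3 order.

c0=(194.58, 357.72) c1=(271.87, 354.88) c2=(277.33, 259.59) c3=(200.68, 253.85)

Intrinsics K: fx=663.8, fy=724.7, cx=307.9, cy=258.4
Marker side s = 0.15 m; corners in marker frame (Z=0):
  M0 = (-0.0750, +0.0750, 0)
  M1 = (+0.0750, +0.0750, 0)
  M2 = (+0.0750, -0.0750, 0)
  M3 = (-0.0750, -0.0750, 0)
rvec = (0.0085, -0.6786, 0.0639), |rvec| = θ = 0.68165 rad = 39.056°
Rodrigues: sinθ=0.63008, 1−cosθ=0.22347; R = I + sinθ·[k]× + (1−cosθ)·[k]×²:
    [+0.77657 -0.06184 -0.62699]
    [+0.05629 +0.99800 -0.02871]
    [+0.62752 -0.01300 +0.77849]
t = (-0.1154, 0.0725, 1.0924) m
M0: Pc = R·M0+t = (-0.17828, +0.14313, +1.04436); u = 663.8·(-0.17828)/1.04436 + 307.9 = 194.5843, v = 724.7·(+0.14313)/1.04436 + 258.4 = 357.7191
M1: Pc = R·M1+t = (-0.06180, +0.15157, +1.13849); u = 663.8·(-0.06180)/1.13849 + 307.9 = 271.8699, v = 724.7·(+0.15157)/1.13849 + 258.4 = 354.8824
M2: Pc = R·M2+t = (-0.05252, +0.00187, +1.14044); u = 663.8·(-0.05252)/1.14044 + 307.9 = 277.3306, v = 724.7·(+0.00187)/1.14044 + 258.4 = 259.5894
M3: Pc = R·M3+t = (-0.16900, -0.00657, +1.04631); u = 663.8·(-0.16900)/1.04631 + 307.9 = 200.6803, v = 724.7·(-0.00657)/1.04631 + 258.4 = 253.8481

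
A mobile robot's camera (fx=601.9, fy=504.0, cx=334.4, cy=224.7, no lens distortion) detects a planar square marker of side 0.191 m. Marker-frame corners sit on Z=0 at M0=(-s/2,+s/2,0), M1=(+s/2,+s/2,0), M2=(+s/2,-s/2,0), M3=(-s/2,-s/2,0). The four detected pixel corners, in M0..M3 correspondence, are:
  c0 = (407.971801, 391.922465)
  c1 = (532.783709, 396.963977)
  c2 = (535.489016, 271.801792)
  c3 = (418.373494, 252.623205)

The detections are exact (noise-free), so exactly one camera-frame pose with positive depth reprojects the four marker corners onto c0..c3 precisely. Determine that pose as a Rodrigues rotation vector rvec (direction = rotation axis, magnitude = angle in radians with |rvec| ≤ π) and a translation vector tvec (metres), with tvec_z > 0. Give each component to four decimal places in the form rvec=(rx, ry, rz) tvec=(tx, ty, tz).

Intrinsics K: fx=601.9, fy=504.0, cx=334.4, cy=224.7
Marker side s = 0.191 m; corners in marker frame (Z=0):
  M0 = (-0.0955, +0.0955, 0)
  M1 = (+0.0955, +0.0955, 0)
  M2 = (+0.0955, -0.0955, 0)
  M3 = (-0.0955, -0.0955, 0)
Detected image corners:
  c0 = (407.971801, 391.922465) px
  c1 = (532.783709, 396.963977) px
  c2 = (535.489016, 271.801792) px
  c3 = (418.373494, 252.623205) px
Planar DLT: solve 8×8 A·h = b for H (H[2,2]=1):
  H  [+910.93595 -175.89231 +477.14129]
  H  [+257.30943 +591.30727 +326.76510]
  H  [+0.58734 -0.30130 +1.00000]
B = K⁻¹H; ‖b₁‖=1.347616, ‖b₂‖=1.347616; λ = 2/(‖b₁‖+‖b₂‖) = 0.742051, sign → tz>0 ⇒ λ=+0.742051
r₁ = λ·B[:,0] = (+0.88090,+0.18453,+0.43584); r₂ = λ·B[:,1] = (-0.09263,+0.97027,-0.22358)
r₃ = r₁×r₂ = (-0.46414,+0.15658,+0.87181); SVD([r₁ r₂ r₃]) → R = UVᵀ:
  R  [+0.88090 -0.09263 -0.46414]
  R  [+0.18453 +0.97027 +0.15658]
  R  [+0.43584 -0.22358 +0.87181]
t = (+0.17598, +0.15027, +0.74205) m
tr R = 2.722991; θ = arccos((tr R − 1)/2) = 0.532588 rad = 30.515°
axis k = ((R−Rᵀ)₃₂, (R−Rᵀ)₁₃, (R−Rᵀ)₂₁) / (2 sinθ) = (-0.374342, -0.886216, +0.272927)
rvec = θ·k = (-0.199370, -0.471988, +0.145358)

rvec=(-0.1994, -0.4720, 0.1454) tvec=(0.1760, 0.1503, 0.7421)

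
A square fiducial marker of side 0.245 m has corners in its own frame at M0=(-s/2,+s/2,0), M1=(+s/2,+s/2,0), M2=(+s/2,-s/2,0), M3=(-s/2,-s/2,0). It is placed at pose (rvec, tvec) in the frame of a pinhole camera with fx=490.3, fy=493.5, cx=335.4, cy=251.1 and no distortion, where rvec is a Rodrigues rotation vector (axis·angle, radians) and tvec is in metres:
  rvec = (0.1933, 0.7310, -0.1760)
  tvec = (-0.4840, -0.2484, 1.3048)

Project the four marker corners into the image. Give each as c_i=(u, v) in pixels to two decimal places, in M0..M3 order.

Intrinsics K: fx=490.3, fy=493.5, cx=335.4, cy=251.1
Marker side s = 0.245 m; corners in marker frame (Z=0):
  M0 = (-0.1225, +0.1225, 0)
  M1 = (+0.1225, +0.1225, 0)
  M2 = (+0.1225, -0.1225, 0)
  M3 = (-0.1225, -0.1225, 0)
rvec = (0.1933, 0.7310, -0.1760), |rvec| = θ = 0.77634 rad = 44.481°
Rodrigues: sinθ=0.70067, 1−cosθ=0.28652; R = I + sinθ·[k]× + (1−cosθ)·[k]×²:
    [+0.73125 +0.22602 +0.64358]
    [-0.09167 +0.96751 -0.23562]
    [-0.67593 +0.11330 +0.72821]
t = (-0.4840, -0.2484, 1.3048) m
M0: Pc = R·M0+t = (-0.54589, -0.11865, +1.40148); u = 490.3·(-0.54589)/1.40148 + 335.4 = 144.4233, v = 493.5·(-0.11865)/1.40148 + 251.1 = 209.3201
M1: Pc = R·M1+t = (-0.36673, -0.14111, +1.23588); u = 490.3·(-0.36673)/1.23588 + 335.4 = 189.9082, v = 493.5·(-0.14111)/1.23588 + 251.1 = 194.7533
M2: Pc = R·M2+t = (-0.42211, -0.37815, +1.20812); u = 490.3·(-0.42211)/1.20812 + 335.4 = 164.0922, v = 493.5·(-0.37815)/1.20812 + 251.1 = 96.6310
M3: Pc = R·M3+t = (-0.60127, -0.35569, +1.37372); u = 490.3·(-0.60127)/1.37372 + 335.4 = 120.8003, v = 493.5·(-0.35569)/1.37372 + 251.1 = 123.3207

c0=(144.42, 209.32) c1=(189.91, 194.75) c2=(164.09, 96.63) c3=(120.80, 123.32)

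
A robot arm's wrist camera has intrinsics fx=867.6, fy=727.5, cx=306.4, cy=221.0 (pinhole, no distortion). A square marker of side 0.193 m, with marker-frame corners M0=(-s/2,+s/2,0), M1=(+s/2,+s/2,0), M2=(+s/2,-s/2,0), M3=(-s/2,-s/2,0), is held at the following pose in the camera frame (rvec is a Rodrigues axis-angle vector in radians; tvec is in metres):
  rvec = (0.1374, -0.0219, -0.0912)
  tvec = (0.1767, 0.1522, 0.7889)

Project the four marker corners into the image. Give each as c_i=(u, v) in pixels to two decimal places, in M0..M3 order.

Intrinsics K: fx=867.6, fy=727.5, cx=306.4, cy=221.0
Marker side s = 0.193 m; corners in marker frame (Z=0):
  M0 = (-0.0965, +0.0965, 0)
  M1 = (+0.0965, +0.0965, 0)
  M2 = (+0.0965, -0.0965, 0)
  M3 = (-0.0965, -0.0965, 0)
rvec = (0.1374, -0.0219, -0.0912), |rvec| = θ = 0.16636 rad = 9.532°
Rodrigues: sinθ=0.16559, 1−cosθ=0.01381; R = I + sinθ·[k]× + (1−cosθ)·[k]×²:
    [+0.99561 +0.08928 -0.02805]
    [-0.09228 +0.98643 -0.13577]
    [+0.01555 +0.13776 +0.99034]
t = (0.1767, 0.1522, 0.7889) m
M0: Pc = R·M0+t = (+0.08924, +0.25630, +0.80069); u = 867.6·(+0.08924)/0.80069 + 306.4 = 403.0957, v = 727.5·(+0.25630)/0.80069 + 221.0 = 453.8672
M1: Pc = R·M1+t = (+0.28139, +0.23849, +0.80369); u = 867.6·(+0.28139)/0.80369 + 306.4 = 610.1667, v = 727.5·(+0.23849)/0.80369 + 221.0 = 436.8760
M2: Pc = R·M2+t = (+0.26416, +0.04810, +0.77711); u = 867.6·(+0.26416)/0.77711 + 306.4 = 601.3226, v = 727.5·(+0.04810)/0.77711 + 221.0 = 266.0334
M3: Pc = R·M3+t = (+0.07201, +0.06591, +0.77411); u = 867.6·(+0.07201)/0.77411 + 306.4 = 387.1050, v = 727.5·(+0.06591)/0.77411 + 221.0 = 282.9459

c0=(403.10, 453.87) c1=(610.17, 436.88) c2=(601.32, 266.03) c3=(387.11, 282.95)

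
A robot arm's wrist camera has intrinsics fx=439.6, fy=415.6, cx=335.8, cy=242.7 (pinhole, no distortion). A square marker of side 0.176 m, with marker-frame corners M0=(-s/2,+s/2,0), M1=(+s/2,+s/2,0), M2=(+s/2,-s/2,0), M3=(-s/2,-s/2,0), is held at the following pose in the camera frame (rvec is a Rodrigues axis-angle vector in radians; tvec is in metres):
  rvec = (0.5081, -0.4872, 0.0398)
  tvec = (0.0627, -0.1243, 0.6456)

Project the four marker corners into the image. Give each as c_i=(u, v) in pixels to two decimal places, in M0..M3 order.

c0=(316.13, 216.93) c1=(412.65, 211.51) c2=(440.86, 108.43) c3=(334.60, 99.93)

Intrinsics K: fx=439.6, fy=415.6, cx=335.8, cy=242.7
Marker side s = 0.176 m; corners in marker frame (Z=0):
  M0 = (-0.0880, +0.0880, 0)
  M1 = (+0.0880, +0.0880, 0)
  M2 = (+0.0880, -0.0880, 0)
  M3 = (-0.0880, -0.0880, 0)
rvec = (0.5081, -0.4872, 0.0398), |rvec| = θ = 0.70506 rad = 40.397°
Rodrigues: sinθ=0.64808, 1−cosθ=0.23843; R = I + sinθ·[k]× + (1−cosθ)·[k]×²:
    [+0.88539 -0.15531 -0.43813]
    [-0.08215 +0.87542 -0.47634]
    [+0.45753 +0.45774 +0.76233]
t = (0.0627, -0.1243, 0.6456) m
M0: Pc = R·M0+t = (-0.02888, -0.04003, +0.64562); u = 439.6·(-0.02888)/0.64562 + 335.8 = 316.1341, v = 415.6·(-0.04003)/0.64562 + 242.7 = 216.9289
M1: Pc = R·M1+t = (+0.12695, -0.05449, +0.72614); u = 439.6·(+0.12695)/0.72614 + 335.8 = 412.6526, v = 415.6·(-0.05449)/0.72614 + 242.7 = 211.5120
M2: Pc = R·M2+t = (+0.15428, -0.20857, +0.64558); u = 439.6·(+0.15428)/0.64558 + 335.8 = 440.8564, v = 415.6·(-0.20857)/0.64558 + 242.7 = 108.4336
M3: Pc = R·M3+t = (-0.00155, -0.19411, +0.56506); u = 439.6·(-0.00155)/0.56506 + 335.8 = 334.5964, v = 415.6·(-0.19411)/0.56506 + 242.7 = 99.9335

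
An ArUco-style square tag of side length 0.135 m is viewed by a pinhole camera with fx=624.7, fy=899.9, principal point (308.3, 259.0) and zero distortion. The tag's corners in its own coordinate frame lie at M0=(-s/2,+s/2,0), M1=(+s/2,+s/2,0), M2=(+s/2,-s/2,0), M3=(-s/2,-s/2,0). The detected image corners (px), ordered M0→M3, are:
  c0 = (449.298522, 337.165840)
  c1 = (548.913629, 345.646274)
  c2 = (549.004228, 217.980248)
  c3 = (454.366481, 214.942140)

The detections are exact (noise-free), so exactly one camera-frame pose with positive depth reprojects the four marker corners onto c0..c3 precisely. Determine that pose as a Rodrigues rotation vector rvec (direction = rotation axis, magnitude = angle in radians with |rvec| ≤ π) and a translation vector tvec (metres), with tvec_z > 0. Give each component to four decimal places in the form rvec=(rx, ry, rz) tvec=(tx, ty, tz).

Intrinsics K: fx=624.7, fy=899.9, cx=308.3, cy=259.0
Marker side s = 0.135 m; corners in marker frame (Z=0):
  M0 = (-0.0675, +0.0675, 0)
  M1 = (+0.0675, +0.0675, 0)
  M2 = (+0.0675, -0.0675, 0)
  M3 = (-0.0675, -0.0675, 0)
Detected image corners:
  c0 = (449.298522, 337.165840) px
  c1 = (548.913629, 345.646274) px
  c2 = (549.004228, 217.980248) px
  c3 = (454.366481, 214.942140) px
Planar DLT: solve 8×8 A·h = b for H (H[2,2]=1):
  H  [+566.46203 -213.48602 +499.43039]
  H  [-42.87959 +816.96161 +277.23952]
  H  [-0.30478 -0.38770 +1.00000]
B = K⁻¹H; ‖b₁‖=1.100974, ‖b₂‖=1.100974; λ = 2/(‖b₁‖+‖b₂‖) = 0.908287, sign → tz>0 ⇒ λ=+0.908287
r₁ = λ·B[:,0] = (+0.96023,+0.03639,-0.27683); r₂ = λ·B[:,1] = (-0.13661,+0.92592,-0.35214)
r₃ = r₁×r₂ = (+0.24351,+0.37595,+0.89407); SVD([r₁ r₂ r₃]) → R = UVᵀ:
  R  [+0.96023 -0.13661 +0.24351]
  R  [+0.03639 +0.92592 +0.37595]
  R  [-0.27683 -0.35214 +0.89407]
t = (+0.27790, +0.01841, +0.90829) m
tr R = 2.780226; θ = arccos((tr R − 1)/2) = 0.473203 rad = 27.113°
axis k = ((R−Rᵀ)₃₂, (R−Rᵀ)₁₃, (R−Rᵀ)₂₁) / (2 sinθ) = (-0.798801, +0.570867, +0.189810)
rvec = θ·k = (-0.377995, +0.270136, +0.089819)

rvec=(-0.3780, 0.2701, 0.0898) tvec=(0.2779, 0.0184, 0.9083)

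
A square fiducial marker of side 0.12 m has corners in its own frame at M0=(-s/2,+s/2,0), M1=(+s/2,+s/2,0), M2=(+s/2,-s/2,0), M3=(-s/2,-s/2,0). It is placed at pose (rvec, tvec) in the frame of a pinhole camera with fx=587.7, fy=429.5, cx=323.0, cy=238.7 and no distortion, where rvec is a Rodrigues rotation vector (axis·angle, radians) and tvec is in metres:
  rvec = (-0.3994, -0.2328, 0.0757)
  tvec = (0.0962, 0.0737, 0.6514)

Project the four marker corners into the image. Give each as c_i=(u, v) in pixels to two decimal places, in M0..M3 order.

c0=(357.70, 323.67) c1=(463.23, 329.88) c2=(456.40, 254.74) c3=(358.14, 246.12)

Intrinsics K: fx=587.7, fy=429.5, cx=323.0, cy=238.7
Marker side s = 0.12 m; corners in marker frame (Z=0):
  M0 = (-0.0600, +0.0600, 0)
  M1 = (+0.0600, +0.0600, 0)
  M2 = (+0.0600, -0.0600, 0)
  M3 = (-0.0600, -0.0600, 0)
rvec = (-0.3994, -0.2328, 0.0757), |rvec| = θ = 0.46845 rad = 26.840°
Rodrigues: sinθ=0.45151, 1−cosθ=0.10773; R = I + sinθ·[k]× + (1−cosθ)·[k]×²:
    [+0.97058 -0.02732 -0.23922]
    [+0.11861 +0.91887 +0.37630]
    [+0.20954 -0.39360 +0.89508]
t = (0.0962, 0.0737, 0.6514) m
M0: Pc = R·M0+t = (+0.03633, +0.12172, +0.61521); u = 587.7·(+0.03633)/0.61521 + 323.0 = 357.7018, v = 429.5·(+0.12172)/0.61521 + 238.7 = 323.6740
M1: Pc = R·M1+t = (+0.15280, +0.13595, +0.64036); u = 587.7·(+0.15280)/0.64036 + 323.0 = 463.2316, v = 429.5·(+0.13595)/0.64036 + 238.7 = 329.8838
M2: Pc = R·M2+t = (+0.15607, +0.02568, +0.68759); u = 587.7·(+0.15607)/0.68759 + 323.0 = 456.4004, v = 429.5·(+0.02568)/0.68759 + 238.7 = 254.7434
M3: Pc = R·M3+t = (+0.03960, +0.01145, +0.66244); u = 587.7·(+0.03960)/0.66244 + 323.0 = 358.1355, v = 429.5·(+0.01145)/0.66244 + 238.7 = 246.1244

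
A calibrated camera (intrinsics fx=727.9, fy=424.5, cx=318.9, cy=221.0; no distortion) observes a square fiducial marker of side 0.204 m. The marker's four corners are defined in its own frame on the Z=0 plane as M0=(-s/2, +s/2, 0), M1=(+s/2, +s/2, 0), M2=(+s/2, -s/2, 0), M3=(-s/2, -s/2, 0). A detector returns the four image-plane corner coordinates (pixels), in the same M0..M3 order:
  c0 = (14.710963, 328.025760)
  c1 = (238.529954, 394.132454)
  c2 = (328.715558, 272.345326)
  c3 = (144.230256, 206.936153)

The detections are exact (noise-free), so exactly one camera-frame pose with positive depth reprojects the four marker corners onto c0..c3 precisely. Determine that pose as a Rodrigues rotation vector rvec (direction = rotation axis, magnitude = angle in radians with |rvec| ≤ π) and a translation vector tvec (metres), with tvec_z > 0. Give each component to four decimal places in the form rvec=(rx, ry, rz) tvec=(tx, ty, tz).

Intrinsics K: fx=727.9, fy=424.5, cx=318.9, cy=221.0
Marker side s = 0.204 m; corners in marker frame (Z=0):
  M0 = (-0.1020, +0.1020, 0)
  M1 = (+0.1020, +0.1020, 0)
  M2 = (+0.1020, -0.1020, 0)
  M3 = (-0.1020, -0.1020, 0)
Detected image corners:
  c0 = (14.710963, 328.025760) px
  c1 = (238.529954, 394.132454) px
  c2 = (328.715558, 272.345326) px
  c3 = (144.230256, 206.936153) px
Planar DLT: solve 8×8 A·h = b for H (H[2,2]=1):
  H  [+1061.37724 -669.71780 +189.60611]
  H  [+434.61414 +372.15733 +297.01272]
  H  [+0.37422 -0.74309 +1.00000]
B = K⁻¹H; ‖b₁‖=1.581836, ‖b₂‖=1.581836; λ = 2/(‖b₁‖+‖b₂‖) = 0.632177, sign → tz>0 ⇒ λ=+0.632177
r₁ = λ·B[:,0] = (+0.81815,+0.52408,+0.23657); r₂ = λ·B[:,1] = (-0.37584,+0.79879,-0.46976)
r₃ = r₁×r₂ = (-0.43516,+0.29543,+0.85050); SVD([r₁ r₂ r₃]) → R = UVᵀ:
  R  [+0.81815 -0.37584 -0.43516]
  R  [+0.52408 +0.79879 +0.29543]
  R  [+0.23657 -0.46976 +0.85050]
t = (-0.11229, +0.11320, +0.63218) m
tr R = 2.467449; θ = arccos((tr R − 1)/2) = 0.747009 rad = 42.800°
axis k = ((R−Rᵀ)₃₂, (R−Rᵀ)₁₃, (R−Rᵀ)₂₁) / (2 sinθ) = (-0.563097, -0.494327, +0.662240)
rvec = θ·k = (-0.420638, -0.369267, +0.494699)

rvec=(-0.4206, -0.3693, 0.4947) tvec=(-0.1123, 0.1132, 0.6322)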